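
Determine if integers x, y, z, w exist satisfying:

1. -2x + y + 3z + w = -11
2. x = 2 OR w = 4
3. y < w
Yes

Take x = 9, y = 3, z = 0, w = 4. Substituting into each constraint:
  (1) -2(9) + 3 + 3(0) + 4 = -11 ✓
  (2) w = 4, target 4 ✓ (second branch holds)
  (3) 3 < 4 ✓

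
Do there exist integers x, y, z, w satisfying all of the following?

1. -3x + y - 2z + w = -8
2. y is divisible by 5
Yes

Take x = 0, y = 0, z = 4, w = 0. Substituting into each constraint:
  (1) -3(0) + 0 - 2(4) + 0 = -8 ✓
  (2) 0 = 5 × 0, remainder 0 ✓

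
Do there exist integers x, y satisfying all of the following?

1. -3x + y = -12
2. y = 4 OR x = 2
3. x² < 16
Yes

Take x = 2, y = -6. Substituting into each constraint:
  (1) -3(2) + (-6) = -12 ✓
  (2) x = 2, target 2 ✓ (second branch holds)
  (3) x² = (2)² = 4, and 4 < 16 ✓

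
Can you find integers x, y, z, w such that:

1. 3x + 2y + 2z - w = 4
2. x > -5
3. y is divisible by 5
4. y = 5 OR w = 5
Yes

Take x = 1, y = 0, z = 3, w = 5. Substituting into each constraint:
  (1) 3(1) + 2(0) + 2(3) + (-5) = 4 ✓
  (2) 1 > -5 ✓
  (3) 0 = 5 × 0, remainder 0 ✓
  (4) w = 5, target 5 ✓ (second branch holds)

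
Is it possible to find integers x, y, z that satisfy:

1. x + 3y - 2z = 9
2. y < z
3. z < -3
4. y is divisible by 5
Yes

Take x = 16, y = -5, z = -4. Substituting into each constraint:
  (1) 16 + 3(-5) - 2(-4) = 9 ✓
  (2) -5 < -4 ✓
  (3) -4 < -3 ✓
  (4) -5 = 5 × -1, remainder 0 ✓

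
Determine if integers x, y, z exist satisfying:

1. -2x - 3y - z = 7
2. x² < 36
Yes

Take x = 0, y = -3, z = 2. Substituting into each constraint:
  (1) -2(0) - 3(-3) + (-2) = 7 ✓
  (2) x² = (0)² = 0, and 0 < 36 ✓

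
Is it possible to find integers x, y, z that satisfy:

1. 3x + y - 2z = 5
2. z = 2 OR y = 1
Yes

Take x = 0, y = 9, z = 2. Substituting into each constraint:
  (1) 3(0) + 9 - 2(2) = 5 ✓
  (2) z = 2, target 2 ✓ (first branch holds)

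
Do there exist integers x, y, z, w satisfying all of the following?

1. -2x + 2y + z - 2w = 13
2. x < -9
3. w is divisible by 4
Yes

Take x = -10, y = 0, z = -7, w = 0. Substituting into each constraint:
  (1) -2(-10) + 2(0) + (-7) - 2(0) = 13 ✓
  (2) -10 < -9 ✓
  (3) 0 = 4 × 0, remainder 0 ✓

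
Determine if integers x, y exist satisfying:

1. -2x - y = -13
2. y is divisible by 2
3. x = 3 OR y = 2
No

The full constraint system is jointly infeasible over the integers. Each constraint and what it forces:

  - -2x - y = -13: is a linear equation tying the variables together
  - y is divisible by 2: restricts y to multiples of 2
  - x = 3 OR y = 2: forces a choice: either x = 3 or y = 2

Modular obstruction: writing y = 2y', every remaining term of the linear equation is divisible by 2, so the left side is ≡ 0 (mod 2); but the right side -13 ≡ 1 (mod 2). No integers can satisfy it.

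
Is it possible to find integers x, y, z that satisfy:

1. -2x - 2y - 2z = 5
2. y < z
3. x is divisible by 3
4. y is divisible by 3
No

Even the single constraint (-2x - 2y - 2z = 5) is infeasible over the integers.

  - -2x - 2y - 2z = 5: every term on the left is divisible by 2, so the LHS ≡ 0 (mod 2), but the RHS 5 is not — no integer solution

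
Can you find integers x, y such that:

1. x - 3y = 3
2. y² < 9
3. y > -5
Yes

Take x = 0, y = -1. Substituting into each constraint:
  (1) 0 - 3(-1) = 3 ✓
  (2) y² = (-1)² = 1, and 1 < 9 ✓
  (3) -1 > -5 ✓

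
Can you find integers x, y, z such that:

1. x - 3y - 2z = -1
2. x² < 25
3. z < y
Yes

Take x = -3, y = 0, z = -1. Substituting into each constraint:
  (1) (-3) - 3(0) - 2(-1) = -1 ✓
  (2) x² = (-3)² = 9, and 9 < 25 ✓
  (3) -1 < 0 ✓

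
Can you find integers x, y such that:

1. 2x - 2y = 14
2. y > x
No

The full constraint system is jointly infeasible over the integers. Each constraint and what it forces:

  - 2x - 2y = 14: is a linear equation tying the variables together
  - y > x: bounds one variable relative to another variable

From the equation, x − y = 7, i.e. y − x = -7; but y > x requires y − x ≥ 1. Contradiction.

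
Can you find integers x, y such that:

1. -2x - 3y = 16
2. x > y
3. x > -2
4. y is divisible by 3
Yes

Take x = 1, y = -6. Substituting into each constraint:
  (1) -2(1) - 3(-6) = 16 ✓
  (2) 1 > -6 ✓
  (3) 1 > -2 ✓
  (4) -6 = 3 × -2, remainder 0 ✓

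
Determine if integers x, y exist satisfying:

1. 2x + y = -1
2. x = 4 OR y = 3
Yes

Take x = 4, y = -9. Substituting into each constraint:
  (1) 2(4) + (-9) = -1 ✓
  (2) x = 4, target 4 ✓ (first branch holds)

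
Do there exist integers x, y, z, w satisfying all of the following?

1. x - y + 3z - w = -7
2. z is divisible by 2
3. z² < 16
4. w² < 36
Yes

Take x = 0, y = 5, z = 0, w = 2. Substituting into each constraint:
  (1) 0 + (-5) + 3(0) + (-2) = -7 ✓
  (2) 0 = 2 × 0, remainder 0 ✓
  (3) z² = (0)² = 0, and 0 < 16 ✓
  (4) w² = (2)² = 4, and 4 < 36 ✓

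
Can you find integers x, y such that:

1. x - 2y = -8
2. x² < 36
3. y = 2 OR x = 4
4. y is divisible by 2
Yes

Take x = -4, y = 2. Substituting into each constraint:
  (1) (-4) - 2(2) = -8 ✓
  (2) x² = (-4)² = 16, and 16 < 36 ✓
  (3) y = 2, target 2 ✓ (first branch holds)
  (4) 2 = 2 × 1, remainder 0 ✓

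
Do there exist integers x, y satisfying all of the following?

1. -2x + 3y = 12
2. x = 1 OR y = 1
No

The full constraint system is jointly infeasible over the integers. Each constraint and what it forces:

  - -2x + 3y = 12: is a linear equation tying the variables together
  - x = 1 OR y = 1: forces a choice: either x = 1 or y = 1

Split on the disjunction (x = 1 OR y = 1):
  • If x = 1: with x = 1, every remaining term of the linear equation is divisible by 3, so the left side is ≡ 0 (mod 3); but the right side 14 ≡ 2 (mod 3). No integers can satisfy it.
  • If y = 1: with y = 1, every remaining term of the linear equation is divisible by 2, so the left side is ≡ 0 (mod 2); but the right side 9 ≡ 1 (mod 2). No integers can satisfy it.
Both branches are infeasible, so the system has no integer solution.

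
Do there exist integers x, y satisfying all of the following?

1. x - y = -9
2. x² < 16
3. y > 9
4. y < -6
No

A contradictory subset is {y > 9, y < -6}. No integer assignment can satisfy these jointly:

  - y > 9: bounds one variable relative to a constant
  - y < -6: bounds one variable relative to a constant

Direct contradiction: the bounds on y require y ≥ 10 and y ≤ -7 simultaneously, which is empty.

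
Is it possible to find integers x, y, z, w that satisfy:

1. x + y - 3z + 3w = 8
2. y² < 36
Yes

Take x = 0, y = 2, z = 0, w = 2. Substituting into each constraint:
  (1) 0 + 2 - 3(0) + 3(2) = 8 ✓
  (2) y² = (2)² = 4, and 4 < 36 ✓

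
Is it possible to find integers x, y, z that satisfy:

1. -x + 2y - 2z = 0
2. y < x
Yes

Take x = 2, y = 1, z = 0. Substituting into each constraint:
  (1) (-2) + 2(1) - 2(0) = 0 ✓
  (2) 1 < 2 ✓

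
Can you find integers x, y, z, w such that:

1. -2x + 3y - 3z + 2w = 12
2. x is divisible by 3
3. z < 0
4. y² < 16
Yes

Take x = 0, y = 3, z = -1, w = 0. Substituting into each constraint:
  (1) -2(0) + 3(3) - 3(-1) + 2(0) = 12 ✓
  (2) 0 = 3 × 0, remainder 0 ✓
  (3) -1 < 0 ✓
  (4) y² = (3)² = 9, and 9 < 16 ✓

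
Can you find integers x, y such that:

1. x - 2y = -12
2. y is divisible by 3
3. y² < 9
Yes

Take x = -12, y = 0. Substituting into each constraint:
  (1) (-12) - 2(0) = -12 ✓
  (2) 0 = 3 × 0, remainder 0 ✓
  (3) y² = (0)² = 0, and 0 < 9 ✓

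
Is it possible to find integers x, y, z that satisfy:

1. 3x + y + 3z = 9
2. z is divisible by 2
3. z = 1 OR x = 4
Yes

Take x = 4, y = -3, z = 0. Substituting into each constraint:
  (1) 3(4) + (-3) + 3(0) = 9 ✓
  (2) 0 = 2 × 0, remainder 0 ✓
  (3) x = 4, target 4 ✓ (second branch holds)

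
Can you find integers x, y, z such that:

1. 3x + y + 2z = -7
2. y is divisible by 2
Yes

Take x = -3, y = 2, z = 0. Substituting into each constraint:
  (1) 3(-3) + 2 + 2(0) = -7 ✓
  (2) 2 = 2 × 1, remainder 0 ✓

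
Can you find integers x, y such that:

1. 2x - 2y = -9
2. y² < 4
No

Even the single constraint (2x - 2y = -9) is infeasible over the integers.

  - 2x - 2y = -9: every term on the left is divisible by 2, so the LHS ≡ 0 (mod 2), but the RHS -9 is not — no integer solution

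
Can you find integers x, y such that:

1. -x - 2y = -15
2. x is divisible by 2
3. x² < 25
No

A contradictory subset is {-x - 2y = -15, x is divisible by 2}. No integer assignment can satisfy these jointly:

  - -x - 2y = -15: is a linear equation tying the variables together
  - x is divisible by 2: restricts x to multiples of 2

Modular obstruction: writing x = 2x', every remaining term of the linear equation is divisible by 2, so the left side is ≡ 0 (mod 2); but the right side -15 ≡ 1 (mod 2). No integers can satisfy it.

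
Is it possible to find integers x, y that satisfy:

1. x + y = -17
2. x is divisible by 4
Yes

Take x = 0, y = -17. Substituting into each constraint:
  (1) 0 + (-17) = -17 ✓
  (2) 0 = 4 × 0, remainder 0 ✓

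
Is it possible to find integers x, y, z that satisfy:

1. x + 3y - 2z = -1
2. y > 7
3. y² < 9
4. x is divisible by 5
No

A contradictory subset is {y > 7, y² < 9}. No integer assignment can satisfy these jointly:

  - y > 7: bounds one variable relative to a constant
  - y² < 9: restricts y to |y| ≤ 2

Direct contradiction: the bounds on y require y ≥ 8 and y ≤ 2 simultaneously, which is empty.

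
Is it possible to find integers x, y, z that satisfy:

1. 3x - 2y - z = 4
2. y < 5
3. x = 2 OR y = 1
Yes

Take x = 2, y = 0, z = 2. Substituting into each constraint:
  (1) 3(2) - 2(0) + (-2) = 4 ✓
  (2) 0 < 5 ✓
  (3) x = 2, target 2 ✓ (first branch holds)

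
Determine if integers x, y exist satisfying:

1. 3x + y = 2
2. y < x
Yes

Take x = 1, y = -1. Substituting into each constraint:
  (1) 3(1) + (-1) = 2 ✓
  (2) -1 < 1 ✓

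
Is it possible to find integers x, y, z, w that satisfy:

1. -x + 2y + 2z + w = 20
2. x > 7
Yes

Take x = 8, y = 0, z = 14, w = 0. Substituting into each constraint:
  (1) (-8) + 2(0) + 2(14) + 0 = 20 ✓
  (2) 8 > 7 ✓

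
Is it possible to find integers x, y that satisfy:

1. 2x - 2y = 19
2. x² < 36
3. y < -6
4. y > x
No

Even the single constraint (2x - 2y = 19) is infeasible over the integers.

  - 2x - 2y = 19: every term on the left is divisible by 2, so the LHS ≡ 0 (mod 2), but the RHS 19 is not — no integer solution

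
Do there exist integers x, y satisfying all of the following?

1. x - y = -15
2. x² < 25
Yes

Take x = 0, y = 15. Substituting into each constraint:
  (1) 0 + (-15) = -15 ✓
  (2) x² = (0)² = 0, and 0 < 25 ✓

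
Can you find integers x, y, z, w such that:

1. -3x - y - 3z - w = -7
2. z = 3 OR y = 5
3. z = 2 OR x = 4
Yes

Take x = 4, y = 5, z = 2, w = -16. Substituting into each constraint:
  (1) -3(4) + (-5) - 3(2) + 16 = -7 ✓
  (2) y = 5, target 5 ✓ (second branch holds)
  (3) z = 2, target 2 ✓ (first branch holds)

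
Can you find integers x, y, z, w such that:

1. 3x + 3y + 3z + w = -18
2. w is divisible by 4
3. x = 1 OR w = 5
Yes

Take x = 1, y = -7, z = 0, w = 0. Substituting into each constraint:
  (1) 3(1) + 3(-7) + 3(0) + 0 = -18 ✓
  (2) 0 = 4 × 0, remainder 0 ✓
  (3) x = 1, target 1 ✓ (first branch holds)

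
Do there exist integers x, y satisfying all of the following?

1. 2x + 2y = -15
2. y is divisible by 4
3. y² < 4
No

Even the single constraint (2x + 2y = -15) is infeasible over the integers.

  - 2x + 2y = -15: every term on the left is divisible by 2, so the LHS ≡ 0 (mod 2), but the RHS -15 is not — no integer solution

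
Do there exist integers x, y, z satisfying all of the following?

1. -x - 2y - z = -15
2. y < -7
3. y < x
Yes

Take x = 0, y = -8, z = 31. Substituting into each constraint:
  (1) 0 - 2(-8) + (-31) = -15 ✓
  (2) -8 < -7 ✓
  (3) -8 < 0 ✓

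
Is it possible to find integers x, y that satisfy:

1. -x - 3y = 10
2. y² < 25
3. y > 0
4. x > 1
No

A contradictory subset is {-x - 3y = 10, y > 0, x > 1}. No integer assignment can satisfy these jointly:

  - -x - 3y = 10: is a linear equation tying the variables together
  - y > 0: bounds one variable relative to a constant
  - x > 1: bounds one variable relative to a constant

Range argument: with x ∈ [2, ∞], y ∈ [1, ∞], the left side of the equation is at most -5, but the right side is 10 > -5. No integer solution exists.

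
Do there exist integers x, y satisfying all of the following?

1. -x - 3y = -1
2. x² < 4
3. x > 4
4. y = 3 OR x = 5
No

The full constraint system is jointly infeasible over the integers. Each constraint and what it forces:

  - -x - 3y = -1: is a linear equation tying the variables together
  - x² < 4: restricts x to |x| ≤ 1
  - x > 4: bounds one variable relative to a constant
  - y = 3 OR x = 5: forces a choice: either y = 3 or x = 5

Direct contradiction: the bounds on x require x ≥ 5 and x ≤ 1 simultaneously, which is empty.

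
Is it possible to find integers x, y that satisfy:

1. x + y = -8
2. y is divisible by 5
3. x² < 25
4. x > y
Yes

Take x = -3, y = -5. Substituting into each constraint:
  (1) (-3) + (-5) = -8 ✓
  (2) -5 = 5 × -1, remainder 0 ✓
  (3) x² = (-3)² = 9, and 9 < 25 ✓
  (4) -3 > -5 ✓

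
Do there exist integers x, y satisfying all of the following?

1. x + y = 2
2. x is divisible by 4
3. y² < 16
Yes

Take x = 0, y = 2. Substituting into each constraint:
  (1) 0 + 2 = 2 ✓
  (2) 0 = 4 × 0, remainder 0 ✓
  (3) y² = (2)² = 4, and 4 < 16 ✓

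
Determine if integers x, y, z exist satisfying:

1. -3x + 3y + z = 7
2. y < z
Yes

Take x = -2, y = 0, z = 1. Substituting into each constraint:
  (1) -3(-2) + 3(0) + 1 = 7 ✓
  (2) 0 < 1 ✓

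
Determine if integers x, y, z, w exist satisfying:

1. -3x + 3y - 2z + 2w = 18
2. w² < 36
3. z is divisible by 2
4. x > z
Yes

Take x = -3, y = -3, z = -4, w = 5. Substituting into each constraint:
  (1) -3(-3) + 3(-3) - 2(-4) + 2(5) = 18 ✓
  (2) w² = (5)² = 25, and 25 < 36 ✓
  (3) -4 = 2 × -2, remainder 0 ✓
  (4) -3 > -4 ✓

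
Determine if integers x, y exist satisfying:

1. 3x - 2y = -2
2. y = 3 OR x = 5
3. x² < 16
No

The full constraint system is jointly infeasible over the integers. Each constraint and what it forces:

  - 3x - 2y = -2: is a linear equation tying the variables together
  - y = 3 OR x = 5: forces a choice: either y = 3 or x = 5
  - x² < 16: restricts x to |x| ≤ 3

Split on the disjunction (y = 3 OR x = 5):
  • If y = 3: with y = 3, every remaining term of the linear equation is divisible by 3, so the left side is ≡ 0 (mod 3); but the right side 4 ≡ 1 (mod 3). No integers can satisfy it.
  • If x = 5: this contradicts x² < 16, which requires |x| ≤ 3.
Both branches are infeasible, so the system has no integer solution.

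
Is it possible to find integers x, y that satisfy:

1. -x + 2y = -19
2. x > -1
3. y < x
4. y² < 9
Yes

Take x = 19, y = 0. Substituting into each constraint:
  (1) (-19) + 2(0) = -19 ✓
  (2) 19 > -1 ✓
  (3) 0 < 19 ✓
  (4) y² = (0)² = 0, and 0 < 9 ✓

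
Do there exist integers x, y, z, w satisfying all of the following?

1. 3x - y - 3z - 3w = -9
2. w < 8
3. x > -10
Yes

Take x = 0, y = 9, z = 0, w = 0. Substituting into each constraint:
  (1) 3(0) + (-9) - 3(0) - 3(0) = -9 ✓
  (2) 0 < 8 ✓
  (3) 0 > -10 ✓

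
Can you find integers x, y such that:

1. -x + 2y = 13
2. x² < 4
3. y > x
Yes

Take x = -1, y = 6. Substituting into each constraint:
  (1) 1 + 2(6) = 13 ✓
  (2) x² = (-1)² = 1, and 1 < 4 ✓
  (3) 6 > -1 ✓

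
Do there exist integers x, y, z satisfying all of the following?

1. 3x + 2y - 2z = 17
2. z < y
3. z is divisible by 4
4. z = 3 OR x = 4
No

A contradictory subset is {3x + 2y - 2z = 17, z is divisible by 4, z = 3 OR x = 4}. No integer assignment can satisfy these jointly:

  - 3x + 2y - 2z = 17: is a linear equation tying the variables together
  - z is divisible by 4: restricts z to multiples of 4
  - z = 3 OR x = 4: forces a choice: either z = 3 or x = 4

Split on the disjunction (z = 3 OR x = 4):
  • If z = 3: this contradicts the divisibility constraint — 3 is not a multiple of 4.
  • If x = 4: with x = 4, writing z = 4z', every remaining term of the linear equation is divisible by 2, so the left side is ≡ 0 (mod 2); but the right side 5 ≡ 1 (mod 2). No integers can satisfy it.
Both branches are infeasible, so the system has no integer solution.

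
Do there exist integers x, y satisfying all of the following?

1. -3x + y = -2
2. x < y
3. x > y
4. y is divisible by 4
No

A contradictory subset is {x < y, x > y}. No integer assignment can satisfy these jointly:

  - x < y: bounds one variable relative to another variable
  - x > y: bounds one variable relative to another variable

Direct contradiction: y > x and x > y cannot both hold.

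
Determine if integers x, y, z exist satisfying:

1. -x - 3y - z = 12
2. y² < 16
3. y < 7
Yes

Take x = -12, y = 0, z = 0. Substituting into each constraint:
  (1) 12 - 3(0) + 0 = 12 ✓
  (2) y² = (0)² = 0, and 0 < 16 ✓
  (3) 0 < 7 ✓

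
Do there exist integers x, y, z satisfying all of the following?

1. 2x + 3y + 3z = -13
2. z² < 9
Yes

Take x = -8, y = 0, z = 1. Substituting into each constraint:
  (1) 2(-8) + 3(0) + 3(1) = -13 ✓
  (2) z² = (1)² = 1, and 1 < 9 ✓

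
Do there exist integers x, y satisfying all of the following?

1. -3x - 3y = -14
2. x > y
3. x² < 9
No

Even the single constraint (-3x - 3y = -14) is infeasible over the integers.

  - -3x - 3y = -14: every term on the left is divisible by 3, so the LHS ≡ 0 (mod 3), but the RHS -14 is not — no integer solution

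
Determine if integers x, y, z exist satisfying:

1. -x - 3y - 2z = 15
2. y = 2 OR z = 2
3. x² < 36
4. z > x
Yes

Take x = -1, y = -6, z = 2. Substituting into each constraint:
  (1) 1 - 3(-6) - 2(2) = 15 ✓
  (2) z = 2, target 2 ✓ (second branch holds)
  (3) x² = (-1)² = 1, and 1 < 36 ✓
  (4) 2 > -1 ✓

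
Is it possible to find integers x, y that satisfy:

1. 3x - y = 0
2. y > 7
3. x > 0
Yes

Take x = 3, y = 9. Substituting into each constraint:
  (1) 3(3) + (-9) = 0 ✓
  (2) 9 > 7 ✓
  (3) 3 > 0 ✓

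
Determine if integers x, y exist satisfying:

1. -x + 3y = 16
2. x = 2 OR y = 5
Yes

Take x = -1, y = 5. Substituting into each constraint:
  (1) 1 + 3(5) = 16 ✓
  (2) y = 5, target 5 ✓ (second branch holds)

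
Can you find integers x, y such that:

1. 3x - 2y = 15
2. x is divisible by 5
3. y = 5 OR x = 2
No

A contradictory subset is {3x - 2y = 15, y = 5 OR x = 2}. No integer assignment can satisfy these jointly:

  - 3x - 2y = 15: is a linear equation tying the variables together
  - y = 5 OR x = 2: forces a choice: either y = 5 or x = 2

Split on the disjunction (y = 5 OR x = 2):
  • If y = 5: with y = 5, every remaining term of the linear equation is divisible by 3, so the left side is ≡ 0 (mod 3); but the right side 25 ≡ 1 (mod 3). No integers can satisfy it.
  • If x = 2: with x = 2, every remaining term of the linear equation is divisible by 2, so the left side is ≡ 0 (mod 2); but the right side 9 ≡ 1 (mod 2). No integers can satisfy it.
Both branches are infeasible, so the system has no integer solution.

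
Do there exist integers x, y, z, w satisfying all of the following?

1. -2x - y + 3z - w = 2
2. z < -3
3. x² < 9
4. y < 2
Yes

Take x = 0, y = 0, z = -4, w = -14. Substituting into each constraint:
  (1) -2(0) + 0 + 3(-4) + 14 = 2 ✓
  (2) -4 < -3 ✓
  (3) x² = (0)² = 0, and 0 < 9 ✓
  (4) 0 < 2 ✓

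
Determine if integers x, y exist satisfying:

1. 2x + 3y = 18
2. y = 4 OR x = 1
Yes

Take x = 3, y = 4. Substituting into each constraint:
  (1) 2(3) + 3(4) = 18 ✓
  (2) y = 4, target 4 ✓ (first branch holds)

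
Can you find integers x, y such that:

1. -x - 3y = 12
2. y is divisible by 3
Yes

Take x = -12, y = 0. Substituting into each constraint:
  (1) 12 - 3(0) = 12 ✓
  (2) 0 = 3 × 0, remainder 0 ✓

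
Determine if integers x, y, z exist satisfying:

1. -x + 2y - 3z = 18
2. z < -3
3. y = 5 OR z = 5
Yes

Take x = 4, y = 5, z = -4. Substituting into each constraint:
  (1) (-4) + 2(5) - 3(-4) = 18 ✓
  (2) -4 < -3 ✓
  (3) y = 5, target 5 ✓ (first branch holds)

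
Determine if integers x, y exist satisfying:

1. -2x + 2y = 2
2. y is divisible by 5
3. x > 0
Yes

Take x = 4, y = 5. Substituting into each constraint:
  (1) -2(4) + 2(5) = 2 ✓
  (2) 5 = 5 × 1, remainder 0 ✓
  (3) 4 > 0 ✓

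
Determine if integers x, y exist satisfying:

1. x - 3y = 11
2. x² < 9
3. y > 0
No

The full constraint system is jointly infeasible over the integers. Each constraint and what it forces:

  - x - 3y = 11: is a linear equation tying the variables together
  - x² < 9: restricts x to |x| ≤ 2
  - y > 0: bounds one variable relative to a constant

Range argument: with x ∈ [-2, 2], y ∈ [1, ∞], the left side of the equation is at most -1, but the right side is 11 > -1. No integer solution exists.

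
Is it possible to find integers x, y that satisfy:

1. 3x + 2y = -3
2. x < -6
Yes

Take x = -7, y = 9. Substituting into each constraint:
  (1) 3(-7) + 2(9) = -3 ✓
  (2) -7 < -6 ✓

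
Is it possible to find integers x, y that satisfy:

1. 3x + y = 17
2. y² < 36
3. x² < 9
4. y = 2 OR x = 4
No

A contradictory subset is {3x + y = 17, x² < 9, y = 2 OR x = 4}. No integer assignment can satisfy these jointly:

  - 3x + y = 17: is a linear equation tying the variables together
  - x² < 9: restricts x to |x| ≤ 2
  - y = 2 OR x = 4: forces a choice: either y = 2 or x = 4

Split on the disjunction (y = 2 OR x = 4):
  • If y = 2: the equation forces x = 5, but x² < 9 requires |x| ≤ 2.
  • If x = 4: this contradicts x² < 9, which requires |x| ≤ 2.
Both branches are infeasible, so the system has no integer solution.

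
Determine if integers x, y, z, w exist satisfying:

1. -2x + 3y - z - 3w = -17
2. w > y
Yes

Take x = 0, y = -1, z = 14, w = 0. Substituting into each constraint:
  (1) -2(0) + 3(-1) + (-14) - 3(0) = -17 ✓
  (2) 0 > -1 ✓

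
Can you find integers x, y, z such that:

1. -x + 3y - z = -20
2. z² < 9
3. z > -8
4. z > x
Yes

Take x = -1, y = -7, z = 0. Substituting into each constraint:
  (1) 1 + 3(-7) + 0 = -20 ✓
  (2) z² = (0)² = 0, and 0 < 9 ✓
  (3) 0 > -8 ✓
  (4) 0 > -1 ✓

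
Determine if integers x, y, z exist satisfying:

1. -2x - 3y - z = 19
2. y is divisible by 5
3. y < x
Yes

Take x = 1, y = 0, z = -21. Substituting into each constraint:
  (1) -2(1) - 3(0) + 21 = 19 ✓
  (2) 0 = 5 × 0, remainder 0 ✓
  (3) 0 < 1 ✓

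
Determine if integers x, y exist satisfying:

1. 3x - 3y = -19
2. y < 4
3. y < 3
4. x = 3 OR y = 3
No

Even the single constraint (3x - 3y = -19) is infeasible over the integers.

  - 3x - 3y = -19: every term on the left is divisible by 3, so the LHS ≡ 0 (mod 3), but the RHS -19 is not — no integer solution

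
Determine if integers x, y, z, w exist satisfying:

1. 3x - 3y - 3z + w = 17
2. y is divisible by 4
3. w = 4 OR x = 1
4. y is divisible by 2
Yes

Take x = 1, y = 0, z = -3, w = 5. Substituting into each constraint:
  (1) 3(1) - 3(0) - 3(-3) + 5 = 17 ✓
  (2) 0 = 4 × 0, remainder 0 ✓
  (3) x = 1, target 1 ✓ (second branch holds)
  (4) 0 = 2 × 0, remainder 0 ✓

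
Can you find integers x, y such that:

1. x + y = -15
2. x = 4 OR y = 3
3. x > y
Yes

Take x = 4, y = -19. Substituting into each constraint:
  (1) 4 + (-19) = -15 ✓
  (2) x = 4, target 4 ✓ (first branch holds)
  (3) 4 > -19 ✓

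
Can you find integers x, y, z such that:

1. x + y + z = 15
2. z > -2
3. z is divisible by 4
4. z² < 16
Yes

Take x = 0, y = 15, z = 0. Substituting into each constraint:
  (1) 0 + 15 + 0 = 15 ✓
  (2) 0 > -2 ✓
  (3) 0 = 4 × 0, remainder 0 ✓
  (4) z² = (0)² = 0, and 0 < 16 ✓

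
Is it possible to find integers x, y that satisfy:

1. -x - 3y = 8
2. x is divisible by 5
Yes

Take x = -20, y = 4. Substituting into each constraint:
  (1) 20 - 3(4) = 8 ✓
  (2) -20 = 5 × -4, remainder 0 ✓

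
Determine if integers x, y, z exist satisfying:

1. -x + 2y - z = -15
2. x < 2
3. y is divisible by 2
Yes

Take x = 1, y = 0, z = 14. Substituting into each constraint:
  (1) (-1) + 2(0) + (-14) = -15 ✓
  (2) 1 < 2 ✓
  (3) 0 = 2 × 0, remainder 0 ✓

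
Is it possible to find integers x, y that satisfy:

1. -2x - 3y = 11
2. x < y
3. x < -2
Yes

Take x = -4, y = -1. Substituting into each constraint:
  (1) -2(-4) - 3(-1) = 11 ✓
  (2) -4 < -1 ✓
  (3) -4 < -2 ✓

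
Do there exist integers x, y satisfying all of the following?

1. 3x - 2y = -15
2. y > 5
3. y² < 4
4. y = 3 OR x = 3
No

A contradictory subset is {y > 5, y² < 4}. No integer assignment can satisfy these jointly:

  - y > 5: bounds one variable relative to a constant
  - y² < 4: restricts y to |y| ≤ 1

Direct contradiction: the bounds on y require y ≥ 6 and y ≤ 1 simultaneously, which is empty.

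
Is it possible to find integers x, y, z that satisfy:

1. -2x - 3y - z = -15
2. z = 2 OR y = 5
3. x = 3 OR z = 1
Yes

Take x = 3, y = 5, z = -6. Substituting into each constraint:
  (1) -2(3) - 3(5) + 6 = -15 ✓
  (2) y = 5, target 5 ✓ (second branch holds)
  (3) x = 3, target 3 ✓ (first branch holds)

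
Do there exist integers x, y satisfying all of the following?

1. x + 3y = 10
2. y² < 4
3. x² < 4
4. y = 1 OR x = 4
No

A contradictory subset is {x + 3y = 10, x² < 4, y = 1 OR x = 4}. No integer assignment can satisfy these jointly:

  - x + 3y = 10: is a linear equation tying the variables together
  - x² < 4: restricts x to |x| ≤ 1
  - y = 1 OR x = 4: forces a choice: either y = 1 or x = 4

Split on the disjunction (y = 1 OR x = 4):
  • If y = 1: the equation forces x = 7, but x² < 4 requires |x| ≤ 1.
  • If x = 4: this contradicts x² < 4, which requires |x| ≤ 1.
Both branches are infeasible, so the system has no integer solution.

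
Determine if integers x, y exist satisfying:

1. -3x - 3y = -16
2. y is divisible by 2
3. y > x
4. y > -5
No

Even the single constraint (-3x - 3y = -16) is infeasible over the integers.

  - -3x - 3y = -16: every term on the left is divisible by 3, so the LHS ≡ 0 (mod 3), but the RHS -16 is not — no integer solution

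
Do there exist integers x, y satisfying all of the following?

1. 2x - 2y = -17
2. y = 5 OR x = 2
No

Even the single constraint (2x - 2y = -17) is infeasible over the integers.

  - 2x - 2y = -17: every term on the left is divisible by 2, so the LHS ≡ 0 (mod 2), but the RHS -17 is not — no integer solution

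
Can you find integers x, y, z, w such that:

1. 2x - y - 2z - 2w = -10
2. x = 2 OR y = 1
Yes

Take x = 2, y = 2, z = 6, w = 0. Substituting into each constraint:
  (1) 2(2) + (-2) - 2(6) - 2(0) = -10 ✓
  (2) x = 2, target 2 ✓ (first branch holds)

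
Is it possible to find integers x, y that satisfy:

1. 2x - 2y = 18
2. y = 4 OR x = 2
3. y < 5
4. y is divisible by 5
No

The full constraint system is jointly infeasible over the integers. Each constraint and what it forces:

  - 2x - 2y = 18: is a linear equation tying the variables together
  - y = 4 OR x = 2: forces a choice: either y = 4 or x = 2
  - y < 5: bounds one variable relative to a constant
  - y is divisible by 5: restricts y to multiples of 5

Split on the disjunction (y = 4 OR x = 2):
  • If y = 4: this contradicts the divisibility constraint — 4 is not a multiple of 5.
  • If x = 2: with x = 2, writing y = 5y', every remaining term of the linear equation is divisible by 10, so the left side is ≡ 0 (mod 10); but the right side 14 ≡ 4 (mod 10). No integers can satisfy it.
Both branches are infeasible, so the system has no integer solution.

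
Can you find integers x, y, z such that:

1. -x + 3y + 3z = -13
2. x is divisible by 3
No

The full constraint system is jointly infeasible over the integers. Each constraint and what it forces:

  - -x + 3y + 3z = -13: is a linear equation tying the variables together
  - x is divisible by 3: restricts x to multiples of 3

Modular obstruction: writing x = 3x', every remaining term of the linear equation is divisible by 3, so the left side is ≡ 0 (mod 3); but the right side -13 ≡ 2 (mod 3). No integers can satisfy it.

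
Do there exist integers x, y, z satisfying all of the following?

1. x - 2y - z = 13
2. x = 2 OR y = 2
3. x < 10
Yes

Take x = 9, y = 2, z = -8. Substituting into each constraint:
  (1) 9 - 2(2) + 8 = 13 ✓
  (2) y = 2, target 2 ✓ (second branch holds)
  (3) 9 < 10 ✓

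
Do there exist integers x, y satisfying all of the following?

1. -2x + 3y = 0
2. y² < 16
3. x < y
Yes

Take x = -3, y = -2. Substituting into each constraint:
  (1) -2(-3) + 3(-2) = 0 ✓
  (2) y² = (-2)² = 4, and 4 < 16 ✓
  (3) -3 < -2 ✓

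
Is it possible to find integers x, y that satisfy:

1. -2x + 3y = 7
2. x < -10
Yes

Take x = -11, y = -5. Substituting into each constraint:
  (1) -2(-11) + 3(-5) = 7 ✓
  (2) -11 < -10 ✓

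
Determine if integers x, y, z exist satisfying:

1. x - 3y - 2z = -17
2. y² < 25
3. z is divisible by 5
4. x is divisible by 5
Yes

Take x = -20, y = -1, z = 0. Substituting into each constraint:
  (1) (-20) - 3(-1) - 2(0) = -17 ✓
  (2) y² = (-1)² = 1, and 1 < 25 ✓
  (3) 0 = 5 × 0, remainder 0 ✓
  (4) -20 = 5 × -4, remainder 0 ✓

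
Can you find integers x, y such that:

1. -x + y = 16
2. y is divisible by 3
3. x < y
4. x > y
No

A contradictory subset is {x < y, x > y}. No integer assignment can satisfy these jointly:

  - x < y: bounds one variable relative to another variable
  - x > y: bounds one variable relative to another variable

Direct contradiction: y > x and x > y cannot both hold.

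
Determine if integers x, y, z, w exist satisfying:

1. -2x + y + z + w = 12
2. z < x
Yes

Take x = 1, y = 0, z = 0, w = 14. Substituting into each constraint:
  (1) -2(1) + 0 + 0 + 14 = 12 ✓
  (2) 0 < 1 ✓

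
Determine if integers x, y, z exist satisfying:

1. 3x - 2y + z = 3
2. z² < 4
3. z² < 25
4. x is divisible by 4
Yes

Take x = 0, y = -1, z = 1. Substituting into each constraint:
  (1) 3(0) - 2(-1) + 1 = 3 ✓
  (2) z² = (1)² = 1, and 1 < 4 ✓
  (3) z² = (1)² = 1, and 1 < 25 ✓
  (4) 0 = 4 × 0, remainder 0 ✓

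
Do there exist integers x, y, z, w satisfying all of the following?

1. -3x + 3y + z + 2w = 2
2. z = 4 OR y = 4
Yes

Take x = 4, y = 4, z = 0, w = 1. Substituting into each constraint:
  (1) -3(4) + 3(4) + 0 + 2(1) = 2 ✓
  (2) y = 4, target 4 ✓ (second branch holds)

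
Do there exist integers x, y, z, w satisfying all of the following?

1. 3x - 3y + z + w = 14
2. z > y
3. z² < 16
Yes

Take x = 5, y = 1, z = 2, w = 0. Substituting into each constraint:
  (1) 3(5) - 3(1) + 2 + 0 = 14 ✓
  (2) 2 > 1 ✓
  (3) z² = (2)² = 4, and 4 < 16 ✓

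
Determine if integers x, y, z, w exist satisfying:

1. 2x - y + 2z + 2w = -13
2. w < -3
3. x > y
Yes

Take x = 0, y = -1, z = 0, w = -7. Substituting into each constraint:
  (1) 2(0) + 1 + 2(0) + 2(-7) = -13 ✓
  (2) -7 < -3 ✓
  (3) 0 > -1 ✓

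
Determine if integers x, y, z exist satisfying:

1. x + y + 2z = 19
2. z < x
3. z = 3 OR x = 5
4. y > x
Yes

Take x = 4, y = 9, z = 3. Substituting into each constraint:
  (1) 4 + 9 + 2(3) = 19 ✓
  (2) 3 < 4 ✓
  (3) z = 3, target 3 ✓ (first branch holds)
  (4) 9 > 4 ✓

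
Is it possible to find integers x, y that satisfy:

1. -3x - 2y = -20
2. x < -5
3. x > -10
Yes

Take x = -6, y = 19. Substituting into each constraint:
  (1) -3(-6) - 2(19) = -20 ✓
  (2) -6 < -5 ✓
  (3) -6 > -10 ✓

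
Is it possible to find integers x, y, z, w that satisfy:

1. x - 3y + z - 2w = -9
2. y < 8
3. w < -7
Yes

Take x = -25, y = 0, z = 0, w = -8. Substituting into each constraint:
  (1) (-25) - 3(0) + 0 - 2(-8) = -9 ✓
  (2) 0 < 8 ✓
  (3) -8 < -7 ✓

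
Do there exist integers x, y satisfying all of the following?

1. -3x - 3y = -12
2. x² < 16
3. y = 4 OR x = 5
Yes

Take x = 0, y = 4. Substituting into each constraint:
  (1) -3(0) - 3(4) = -12 ✓
  (2) x² = (0)² = 0, and 0 < 16 ✓
  (3) y = 4, target 4 ✓ (first branch holds)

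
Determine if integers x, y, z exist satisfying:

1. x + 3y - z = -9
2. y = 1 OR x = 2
Yes

Take x = -12, y = 1, z = 0. Substituting into each constraint:
  (1) (-12) + 3(1) + 0 = -9 ✓
  (2) y = 1, target 1 ✓ (first branch holds)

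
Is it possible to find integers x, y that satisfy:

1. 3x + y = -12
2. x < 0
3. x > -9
Yes

Take x = -1, y = -9. Substituting into each constraint:
  (1) 3(-1) + (-9) = -12 ✓
  (2) -1 < 0 ✓
  (3) -1 > -9 ✓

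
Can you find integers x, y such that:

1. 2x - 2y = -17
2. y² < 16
No

Even the single constraint (2x - 2y = -17) is infeasible over the integers.

  - 2x - 2y = -17: every term on the left is divisible by 2, so the LHS ≡ 0 (mod 2), but the RHS -17 is not — no integer solution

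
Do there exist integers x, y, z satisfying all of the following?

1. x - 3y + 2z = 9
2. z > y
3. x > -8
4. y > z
No

A contradictory subset is {z > y, y > z}. No integer assignment can satisfy these jointly:

  - z > y: bounds one variable relative to another variable
  - y > z: bounds one variable relative to another variable

Direct contradiction: z > y and y > z cannot both hold.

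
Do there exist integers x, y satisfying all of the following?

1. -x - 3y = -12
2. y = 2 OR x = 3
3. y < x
Yes

Take x = 6, y = 2. Substituting into each constraint:
  (1) (-6) - 3(2) = -12 ✓
  (2) y = 2, target 2 ✓ (first branch holds)
  (3) 2 < 6 ✓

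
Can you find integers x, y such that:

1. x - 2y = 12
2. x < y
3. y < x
No

A contradictory subset is {x < y, y < x}. No integer assignment can satisfy these jointly:

  - x < y: bounds one variable relative to another variable
  - y < x: bounds one variable relative to another variable

Direct contradiction: y > x and x > y cannot both hold.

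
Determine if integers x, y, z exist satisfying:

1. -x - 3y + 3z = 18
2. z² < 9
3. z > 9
No

A contradictory subset is {z² < 9, z > 9}. No integer assignment can satisfy these jointly:

  - z² < 9: restricts z to |z| ≤ 2
  - z > 9: bounds one variable relative to a constant

Direct contradiction: the bounds on z require z ≥ 10 and z ≤ 2 simultaneously, which is empty.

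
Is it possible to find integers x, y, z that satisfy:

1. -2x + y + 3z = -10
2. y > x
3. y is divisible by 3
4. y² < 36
Yes

Take x = -1, y = 0, z = -4. Substituting into each constraint:
  (1) -2(-1) + 0 + 3(-4) = -10 ✓
  (2) 0 > -1 ✓
  (3) 0 = 3 × 0, remainder 0 ✓
  (4) y² = (0)² = 0, and 0 < 36 ✓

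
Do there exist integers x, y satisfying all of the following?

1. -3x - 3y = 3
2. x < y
Yes

Take x = -1, y = 0. Substituting into each constraint:
  (1) -3(-1) - 3(0) = 3 ✓
  (2) -1 < 0 ✓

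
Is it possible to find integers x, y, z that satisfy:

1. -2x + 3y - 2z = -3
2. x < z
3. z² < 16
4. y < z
Yes

Take x = -3, y = -3, z = 0. Substituting into each constraint:
  (1) -2(-3) + 3(-3) - 2(0) = -3 ✓
  (2) -3 < 0 ✓
  (3) z² = (0)² = 0, and 0 < 16 ✓
  (4) -3 < 0 ✓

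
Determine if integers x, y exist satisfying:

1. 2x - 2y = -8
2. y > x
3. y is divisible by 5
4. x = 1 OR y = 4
Yes

Take x = 1, y = 5. Substituting into each constraint:
  (1) 2(1) - 2(5) = -8 ✓
  (2) 5 > 1 ✓
  (3) 5 = 5 × 1, remainder 0 ✓
  (4) x = 1, target 1 ✓ (first branch holds)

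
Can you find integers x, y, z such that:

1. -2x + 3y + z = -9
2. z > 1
Yes

Take x = 0, y = -4, z = 3. Substituting into each constraint:
  (1) -2(0) + 3(-4) + 3 = -9 ✓
  (2) 3 > 1 ✓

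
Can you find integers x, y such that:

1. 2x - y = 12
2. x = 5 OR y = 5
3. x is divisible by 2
No

The full constraint system is jointly infeasible over the integers. Each constraint and what it forces:

  - 2x - y = 12: is a linear equation tying the variables together
  - x = 5 OR y = 5: forces a choice: either x = 5 or y = 5
  - x is divisible by 2: restricts x to multiples of 2

Split on the disjunction (x = 5 OR y = 5):
  • If x = 5: this contradicts the divisibility constraint — 5 is not a multiple of 2.
  • If y = 5: with y = 5, writing x = 2x', every remaining term of the linear equation is divisible by 4, so the left side is ≡ 0 (mod 4); but the right side 17 ≡ 1 (mod 4). No integers can satisfy it.
Both branches are infeasible, so the system has no integer solution.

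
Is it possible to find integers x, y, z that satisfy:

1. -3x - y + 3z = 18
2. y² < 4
Yes

Take x = 0, y = 0, z = 6. Substituting into each constraint:
  (1) -3(0) + 0 + 3(6) = 18 ✓
  (2) y² = (0)² = 0, and 0 < 4 ✓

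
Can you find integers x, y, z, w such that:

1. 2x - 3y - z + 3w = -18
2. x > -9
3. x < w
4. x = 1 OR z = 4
Yes

Take x = 1, y = 0, z = 26, w = 2. Substituting into each constraint:
  (1) 2(1) - 3(0) + (-26) + 3(2) = -18 ✓
  (2) 1 > -9 ✓
  (3) 1 < 2 ✓
  (4) x = 1, target 1 ✓ (first branch holds)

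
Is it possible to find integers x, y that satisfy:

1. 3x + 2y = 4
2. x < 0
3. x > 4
No

A contradictory subset is {x < 0, x > 4}. No integer assignment can satisfy these jointly:

  - x < 0: bounds one variable relative to a constant
  - x > 4: bounds one variable relative to a constant

Direct contradiction: the bounds on x require x ≥ 5 and x ≤ -1 simultaneously, which is empty.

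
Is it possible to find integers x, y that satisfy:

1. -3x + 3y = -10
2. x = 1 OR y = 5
No

Even the single constraint (-3x + 3y = -10) is infeasible over the integers.

  - -3x + 3y = -10: every term on the left is divisible by 3, so the LHS ≡ 0 (mod 3), but the RHS -10 is not — no integer solution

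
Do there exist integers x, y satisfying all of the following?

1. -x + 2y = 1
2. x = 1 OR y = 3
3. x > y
Yes

Take x = 5, y = 3. Substituting into each constraint:
  (1) (-5) + 2(3) = 1 ✓
  (2) y = 3, target 3 ✓ (second branch holds)
  (3) 5 > 3 ✓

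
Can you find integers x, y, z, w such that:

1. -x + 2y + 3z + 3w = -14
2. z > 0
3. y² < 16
Yes

Take x = 2, y = 0, z = 1, w = -5. Substituting into each constraint:
  (1) (-2) + 2(0) + 3(1) + 3(-5) = -14 ✓
  (2) 1 > 0 ✓
  (3) y² = (0)² = 0, and 0 < 16 ✓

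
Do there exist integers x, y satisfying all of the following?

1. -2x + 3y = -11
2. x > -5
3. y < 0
Yes

Take x = 4, y = -1. Substituting into each constraint:
  (1) -2(4) + 3(-1) = -11 ✓
  (2) 4 > -5 ✓
  (3) -1 < 0 ✓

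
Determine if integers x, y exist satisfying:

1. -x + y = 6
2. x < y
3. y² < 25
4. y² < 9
Yes

Take x = -6, y = 0. Substituting into each constraint:
  (1) 6 + 0 = 6 ✓
  (2) -6 < 0 ✓
  (3) y² = (0)² = 0, and 0 < 25 ✓
  (4) y² = (0)² = 0, and 0 < 9 ✓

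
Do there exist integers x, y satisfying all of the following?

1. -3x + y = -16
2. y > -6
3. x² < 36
Yes

Take x = 4, y = -4. Substituting into each constraint:
  (1) -3(4) + (-4) = -16 ✓
  (2) -4 > -6 ✓
  (3) x² = (4)² = 16, and 16 < 36 ✓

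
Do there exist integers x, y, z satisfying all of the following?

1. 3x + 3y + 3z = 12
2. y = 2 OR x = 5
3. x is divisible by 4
Yes

Take x = 0, y = 2, z = 2. Substituting into each constraint:
  (1) 3(0) + 3(2) + 3(2) = 12 ✓
  (2) y = 2, target 2 ✓ (first branch holds)
  (3) 0 = 4 × 0, remainder 0 ✓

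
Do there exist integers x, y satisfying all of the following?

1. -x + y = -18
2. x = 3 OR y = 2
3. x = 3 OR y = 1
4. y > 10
No

A contradictory subset is {-x + y = -18, x = 3 OR y = 2, y > 10}. No integer assignment can satisfy these jointly:

  - -x + y = -18: is a linear equation tying the variables together
  - x = 3 OR y = 2: forces a choice: either x = 3 or y = 2
  - y > 10: bounds one variable relative to a constant

Split on the disjunction (x = 3 OR y = 2):
  • If x = 3: the equation forces y = -15, which contradicts the bound y ≥ 11.
  • If y = 2: this contradicts the bound y ≥ 11.
Both branches are infeasible, so the system has no integer solution.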